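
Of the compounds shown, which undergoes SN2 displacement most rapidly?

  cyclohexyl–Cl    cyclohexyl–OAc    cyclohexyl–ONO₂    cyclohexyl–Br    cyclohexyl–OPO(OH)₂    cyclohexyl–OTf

Identical carbon frameworks mean the comparison reduces to leaving-group quality.
Rank by basicity of the departing species: weakest base leaves most easily.
cyclohexyl–OTf loses OTf⁻: pKₐ(CF₃SO₃H (triflic acid)) ≈ -14
cyclohexyl–Br loses Br⁻: pKₐ(HBr) ≈ -9
cyclohexyl–Cl loses Cl⁻: pKₐ(HCl) ≈ -7
cyclohexyl–ONO₂ loses NO₃⁻: pKₐ(HNO₃) ≈ -1.3
cyclohexyl–OPO(OH)₂ loses H₂PO₄⁻: pKₐ(H₃PO₄) ≈ 2.1
cyclohexyl–OAc loses AcO⁻: pKₐ(CH₃COOH) ≈ 4.8

cyclohexyl–OTf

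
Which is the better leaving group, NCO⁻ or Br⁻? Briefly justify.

Br⁻

Br⁻ is the better leaving group.
pKₐ(HBr) ≈ -9 versus pKₐ(HOCN) ≈ 3.5: Br⁻ is the much weaker base.
Weak base; good leaving group.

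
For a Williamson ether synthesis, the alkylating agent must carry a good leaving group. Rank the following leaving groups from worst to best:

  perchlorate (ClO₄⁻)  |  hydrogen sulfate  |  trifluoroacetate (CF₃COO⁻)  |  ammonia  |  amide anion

The more stable X⁻ (or X) is on its own — i.e. the weaker a base it is — the better a leaving group it makes.
perchlorate (ClO₄⁻): pKₐ(HClO₄) ≈ -10 — extremely weak base; rarely used for safety reasons
hydrogen sulfate: pKₐ(H₂SO₄) ≈ -3 — conjugate base of a strong mineral acid
trifluoroacetate (CF₃COO⁻): pKₐ(CF₃COOH) ≈ 0.2 — strongly electron-withdrawing CF₃ stabilises the carboxylate
ammonia: pKₐ(NH₄⁺) ≈ 9.2 — neutral but moderately basic; leaves from R–NH₃⁺
amide anion: pKₐ(NH₃) ≈ 38 — extremely strong base; never a leaving group
Listed from poorest to best leaving group as asked.

amide anion < ammonia < trifluoroacetate (CF₃COO⁻) < hydrogen sulfate < perchlorate (ClO₄⁻)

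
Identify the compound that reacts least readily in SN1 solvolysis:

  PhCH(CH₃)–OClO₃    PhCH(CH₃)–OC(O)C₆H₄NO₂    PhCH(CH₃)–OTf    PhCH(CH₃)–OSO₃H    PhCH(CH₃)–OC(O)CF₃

With the same alkyl group throughout, only the leaving group differentiates the rates.
Leaving-group ability tracks the stability of the departed species; conjugate-acid pKₐ is the usual yardstick (lower pKₐ → better LG).
PhCH(CH₃)–OTf loses OTf⁻: pKₐ(CF₃SO₃H (triflic acid)) ≈ -14
PhCH(CH₃)–OClO₃ loses ClO₄⁻: pKₐ(HClO₄) ≈ -10
PhCH(CH₃)–OSO₃H loses HSO₄⁻: pKₐ(H₂SO₄) ≈ -3
PhCH(CH₃)–OC(O)CF₃ loses CF₃COO⁻: pKₐ(CF₃COOH) ≈ 0.2
PhCH(CH₃)–OC(O)C₆H₄NO₂ loses p-O₂N–C₆H₄–COO⁻: pKₐ(p-nitrobenzoic acid) ≈ 3.4

PhCH(CH₃)–OC(O)C₆H₄NO₂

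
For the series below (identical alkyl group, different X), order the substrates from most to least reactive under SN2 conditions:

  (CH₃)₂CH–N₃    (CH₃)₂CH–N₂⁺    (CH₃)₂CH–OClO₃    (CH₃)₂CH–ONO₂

Identical carbon frameworks mean the comparison reduces to leaving-group quality.
Leaving-group ability tracks the stability of the departed species; conjugate-acid pKₐ is the usual yardstick (lower pKₐ → better LG).
(CH₃)₂CH–N₂⁺ loses N₂: no meaningful conjugate acid; N₂ departs as an exceptionally stable neutral molecule
(CH₃)₂CH–OClO₃ loses ClO₄⁻: pKₐ(HClO₄) ≈ -10
(CH₃)₂CH–ONO₂ loses NO₃⁻: pKₐ(HNO₃) ≈ -1.3
(CH₃)₂CH–N₃ loses N₃⁻: pKₐ(HN₃) ≈ 4.7

(CH₃)₂CH–N₂⁺ > (CH₃)₂CH–OClO₃ > (CH₃)₂CH–ONO₂ > (CH₃)₂CH–N₃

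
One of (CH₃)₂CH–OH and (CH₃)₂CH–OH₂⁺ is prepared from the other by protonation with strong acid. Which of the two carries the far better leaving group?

From (CH₃)₂CH–OH the departing group would be OH⁻ (pKₐ(H₂O) ≈ 15.7). Strong base; essentially never leaves without prior activation.
From (CH₃)₂CH–OH₂⁺ the leaving group is H₂O (pKₐ(H₃O⁺) ≈ -1.7). Neutral; leaves from a protonated alcohol (R–OH₂⁺).
Protonation with strong acid works by converting the leaving group from hydroxide to neutral water, making (CH₃)₂CH–OH₂⁺ enormously more reactive.

(CH₃)₂CH–OH₂⁺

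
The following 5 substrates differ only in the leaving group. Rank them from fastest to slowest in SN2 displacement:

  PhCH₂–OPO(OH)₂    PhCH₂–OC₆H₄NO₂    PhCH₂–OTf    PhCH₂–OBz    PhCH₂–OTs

PhCH₂–OTf > PhCH₂–OTs > PhCH₂–OPO(OH)₂ > PhCH₂–OBz > PhCH₂–OC₆H₄NO₂

The skeletons are identical, so relative rate is governed entirely by leaving-group ability.
A good leaving group is a weak base: the lower the pKₐ of its conjugate acid, the more readily it departs.
PhCH₂–OTf loses OTf⁻: pKₐ(CF₃SO₃H (triflic acid)) ≈ -14
PhCH₂–OTs loses OTs⁻: pKₐ(p-CH₃C₆H₄SO₃H (TsOH)) ≈ -2.8
PhCH₂–OPO(OH)₂ loses H₂PO₄⁻: pKₐ(H₃PO₄) ≈ 2.1
PhCH₂–OBz loses PhCOO⁻: pKₐ(C₆H₅COOH) ≈ 4.2
PhCH₂–OC₆H₄NO₂ loses p-O₂N–C₆H₄–O⁻: pKₐ(p-nitrophenol) ≈ 7.2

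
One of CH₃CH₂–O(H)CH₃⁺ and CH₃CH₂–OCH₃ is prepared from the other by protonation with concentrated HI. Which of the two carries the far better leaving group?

CH₃CH₂–O(H)CH₃⁺

From CH₃CH₂–OCH₃ the departing group would be CH₃O⁻ (pKₐ(CH₃OH) ≈ 15.5). Strong base; alkoxides do not leave unassisted.
From CH₃CH₂–O(H)CH₃⁺ the leaving group is R'OH (pKₐ(R'OH₂⁺) ≈ -2.4). Neutral; leaves from a protonated ether (an oxonium ion, R–O(H)R'⁺).
Protonation with concentrated HI works by allowing neutral methanol, rather than methoxide, to depart, making CH₃CH₂–O(H)CH₃⁺ enormously more reactive.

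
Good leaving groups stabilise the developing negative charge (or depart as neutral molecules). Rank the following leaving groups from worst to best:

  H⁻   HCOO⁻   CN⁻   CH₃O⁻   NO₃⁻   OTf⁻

H⁻ < CH₃O⁻ < CN⁻ < HCOO⁻ < NO₃⁻ < OTf⁻

The more stable X⁻ (or X) is on its own — i.e. the weaker a base it is — the better a leaving group it makes.
OTf⁻: pKₐ(CF₃SO₃H (triflic acid)) ≈ -14
NO₃⁻: pKₐ(HNO₃) ≈ -1.3
HCOO⁻: pKₐ(HCOOH) ≈ 3.8
CN⁻: pKₐ(HCN) ≈ 9.2
CH₃O⁻: pKₐ(CH₃OH) ≈ 15.5
H⁻: pKₐ(H₂) ≈ 36
The question asks for worst first, so the sequence is read in increasing leaving-group ability.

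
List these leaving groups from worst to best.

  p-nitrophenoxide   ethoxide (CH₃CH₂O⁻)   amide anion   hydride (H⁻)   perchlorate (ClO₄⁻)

The more stable X⁻ (or X) is on its own — i.e. the weaker a base it is — the better a leaving group it makes.
perchlorate (ClO₄⁻): pKₐ(HClO₄) ≈ -10
p-nitrophenoxide: pKₐ(p-nitrophenol) ≈ 7.2
ethoxide (CH₃CH₂O⁻): pKₐ(CH₃CH₂OH) ≈ 16
hydride (H⁻): pKₐ(H₂) ≈ 36
amide anion: pKₐ(NH₃) ≈ 38
Listed from poorest to best leaving group as asked.

amide anion < hydride (H⁻) < ethoxide (CH₃CH₂O⁻) < p-nitrophenoxide < perchlorate (ClO₄⁻)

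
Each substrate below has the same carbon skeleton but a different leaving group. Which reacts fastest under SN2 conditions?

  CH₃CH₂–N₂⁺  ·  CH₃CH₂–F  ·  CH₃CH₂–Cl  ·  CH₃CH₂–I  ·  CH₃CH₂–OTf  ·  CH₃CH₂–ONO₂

With the same alkyl group throughout, only the leaving group differentiates the rates.
Leaving-group ability tracks the stability of the departed species; conjugate-acid pKₐ is the usual yardstick (lower pKₐ → better LG).
CH₃CH₂–N₂⁺ loses N₂: no meaningful conjugate acid; N₂ departs as an exceptionally stable neutral molecule
CH₃CH₂–OTf loses OTf⁻: pKₐ(CF₃SO₃H (triflic acid)) ≈ -14
CH₃CH₂–I loses I⁻: pKₐ(HI) ≈ -10
CH₃CH₂–Cl loses Cl⁻: pKₐ(HCl) ≈ -7
CH₃CH₂–ONO₂ loses NO₃⁻: pKₐ(HNO₃) ≈ -1.3
CH₃CH₂–F loses F⁻: pKₐ(HF) ≈ 3.2

CH₃CH₂–N₂⁺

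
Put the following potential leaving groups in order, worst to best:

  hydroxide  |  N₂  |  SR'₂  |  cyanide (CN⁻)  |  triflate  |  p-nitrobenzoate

Leaving-group ability tracks the stability of the departed species; conjugate-acid pKₐ is the usual yardstick (lower pKₐ → better LG).
N₂: no meaningful conjugate acid; N₂ departs as an exceptionally stable neutral molecule
triflate: pKₐ(CF₃SO₃H (triflic acid)) ≈ -14 — charge spread over three oxygens and a CF₃ group; the premier leaving group in synthesis
SR'₂: pKₐ(R'₂SH⁺) ≈ -7 — neutral; leaves from a sulfonium salt (R–SR'₂⁺)
p-nitrobenzoate: pKₐ(p-nitrobenzoic acid) ≈ 3.4
cyanide (CN⁻): pKₐ(HCN) ≈ 9.2 — sp carbon stabilises the charge somewhat, but still a poor LG
hydroxide: pKₐ(H₂O) ≈ 15.7
Listed from poorest to best leaving group as asked.

hydroxide < cyanide (CN⁻) < p-nitrobenzoate < SR'₂ < triflate < N₂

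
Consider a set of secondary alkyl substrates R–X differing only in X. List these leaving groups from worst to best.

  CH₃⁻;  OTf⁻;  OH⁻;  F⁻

The more stable X⁻ (or X) is on its own — i.e. the weaker a base it is — the better a leaving group it makes.
OTf⁻: pKₐ(CF₃SO₃H (triflic acid)) ≈ -14
F⁻: pKₐ(HF) ≈ 3.2 — small and strongly basic; the poor halide leaving group
OH⁻: pKₐ(H₂O) ≈ 15.7
CH₃⁻: pKₐ(CH₄) ≈ 48
Listed from poorest to best leaving group as asked.

CH₃⁻ < OH⁻ < F⁻ < OTf⁻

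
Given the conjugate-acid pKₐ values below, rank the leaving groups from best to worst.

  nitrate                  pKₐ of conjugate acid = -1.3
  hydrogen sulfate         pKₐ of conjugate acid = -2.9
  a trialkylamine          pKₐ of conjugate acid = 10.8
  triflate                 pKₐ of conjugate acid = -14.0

triflate > hydrogen sulfate > nitrate > a trialkylamine

Lower conjugate-acid pKₐ ⇒ weaker base ⇒ better leaving group.
Sorting by the given values: triflate (-14.0), hydrogen sulfate (-2.9), nitrate (-1.3), a trialkylamine (10.8).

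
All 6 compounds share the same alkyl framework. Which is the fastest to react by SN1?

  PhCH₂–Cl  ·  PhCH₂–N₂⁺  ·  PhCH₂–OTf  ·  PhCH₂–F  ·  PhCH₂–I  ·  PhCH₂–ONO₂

PhCH₂–N₂⁺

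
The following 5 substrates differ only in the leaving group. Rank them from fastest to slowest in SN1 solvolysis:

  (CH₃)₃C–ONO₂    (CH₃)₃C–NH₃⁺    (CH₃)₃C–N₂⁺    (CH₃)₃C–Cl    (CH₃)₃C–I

The skeletons are identical, so relative rate is governed entirely by leaving-group ability.
A good leaving group is a weak base: the lower the pKₐ of its conjugate acid, the more readily it departs.
(CH₃)₃C–N₂⁺ loses N₂: no meaningful conjugate acid; N₂ departs as an exceptionally stable neutral molecule
(CH₃)₃C–I loses I⁻: pKₐ(HI) ≈ -10
(CH₃)₃C–Cl loses Cl⁻: pKₐ(HCl) ≈ -7
(CH₃)₃C–ONO₂ loses NO₃⁻: pKₐ(HNO₃) ≈ -1.3
(CH₃)₃C–NH₃⁺ loses NH₃: pKₐ(NH₄⁺) ≈ 9.2

(CH₃)₃C–N₂⁺ > (CH₃)₃C–I > (CH₃)₃C–Cl > (CH₃)₃C–ONO₂ > (CH₃)₃C–NH₃⁺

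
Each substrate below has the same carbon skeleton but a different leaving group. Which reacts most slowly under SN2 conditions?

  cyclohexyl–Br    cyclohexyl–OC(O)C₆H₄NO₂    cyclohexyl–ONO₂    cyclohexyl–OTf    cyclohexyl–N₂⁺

cyclohexyl–OC(O)C₆H₄NO₂

Same R in every case — rank the leaving groups.
Rank by basicity of the departing species: weakest base leaves most easily.
cyclohexyl–N₂⁺ loses N₂: no meaningful conjugate acid; N₂ departs as an exceptionally stable neutral molecule
cyclohexyl–OTf loses OTf⁻: pKₐ(CF₃SO₃H (triflic acid)) ≈ -14
cyclohexyl–Br loses Br⁻: pKₐ(HBr) ≈ -9
cyclohexyl–ONO₂ loses NO₃⁻: pKₐ(HNO₃) ≈ -1.3
cyclohexyl–OC(O)C₆H₄NO₂ loses p-O₂N–C₆H₄–COO⁻: pKₐ(p-nitrobenzoic acid) ≈ 3.4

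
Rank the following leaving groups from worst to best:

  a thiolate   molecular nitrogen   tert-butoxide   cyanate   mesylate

A good leaving group is a weak base: the lower the pKₐ of its conjugate acid, the more readily it departs.
molecular nitrogen: no meaningful conjugate acid; N₂ departs as an exceptionally stable neutral molecule
mesylate: pKₐ(CH₃SO₃H (MsOH)) ≈ -1.9
cyanate: pKₐ(HOCN) ≈ 3.5
a thiolate: pKₐ(RSH (a thiol)) ≈ 10.5
tert-butoxide: pKₐ(t-BuOH) ≈ 18
Reversing gives the worst-to-best order requested.

tert-butoxide < a thiolate < cyanate < mesylate < molecular nitrogen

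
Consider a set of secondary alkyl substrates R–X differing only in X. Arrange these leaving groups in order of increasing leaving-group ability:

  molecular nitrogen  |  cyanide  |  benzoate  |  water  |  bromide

cyanide < benzoate < water < bromide < molecular nitrogen

molecular nitrogen: no meaningful conjugate acid; N₂ departs as an exceptionally stable neutral molecule
bromide: pKₐ(HBr) ≈ -9 — weak base; good leaving group
water: pKₐ(H₃O⁺) ≈ -1.7
benzoate: pKₐ(C₆H₅COOH) ≈ 4.2 — aryl carboxylate
cyanide: pKₐ(HCN) ≈ 9.2 — sp carbon stabilises the charge somewhat, but still a poor LG
Listed from poorest to best leaving group as asked.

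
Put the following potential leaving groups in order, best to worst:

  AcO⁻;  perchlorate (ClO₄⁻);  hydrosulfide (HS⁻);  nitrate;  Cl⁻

A good leaving group is a weak base: the lower the pKₐ of its conjugate acid, the more readily it departs.
perchlorate (ClO₄⁻): pKₐ(HClO₄) ≈ -10
Cl⁻: pKₐ(HCl) ≈ -7
nitrate: pKₐ(HNO₃) ≈ -1.3
AcO⁻: pKₐ(CH₃COOH) ≈ 4.8
hydrosulfide (HS⁻): pKₐ(H₂S) ≈ 7

perchlorate (ClO₄⁻) > Cl⁻ > nitrate > AcO⁻ > hydrosulfide (HS⁻)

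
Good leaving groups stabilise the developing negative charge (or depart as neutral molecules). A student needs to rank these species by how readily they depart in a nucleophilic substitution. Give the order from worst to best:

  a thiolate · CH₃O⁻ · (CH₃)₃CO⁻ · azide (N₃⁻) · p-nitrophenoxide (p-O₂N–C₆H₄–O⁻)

(CH₃)₃CO⁻ < CH₃O⁻ < a thiolate < p-nitrophenoxide (p-O₂N–C₆H₄–O⁻) < azide (N₃⁻)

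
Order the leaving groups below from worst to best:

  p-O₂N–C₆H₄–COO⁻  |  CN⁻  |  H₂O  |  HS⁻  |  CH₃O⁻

CH₃O⁻ < CN⁻ < HS⁻ < p-O₂N–C₆H₄–COO⁻ < H₂O

Rank by basicity of the departing species: weakest base leaves most easily.
H₂O: pKₐ(H₃O⁺) ≈ -1.7 — neutral; leaves from a protonated alcohol (R–OH₂⁺)
p-O₂N–C₆H₄–COO⁻: pKₐ(p-nitrobenzoic acid) ≈ 3.4
HS⁻: pKₐ(H₂S) ≈ 7 — larger and more polarisable than the oxygen analogue
CN⁻: pKₐ(HCN) ≈ 9.2 — sp carbon stabilises the charge somewhat, but still a poor LG
CH₃O⁻: pKₐ(CH₃OH) ≈ 15.5 — strong base; alkoxides do not leave unassisted
Reversing gives the worst-to-best order requested.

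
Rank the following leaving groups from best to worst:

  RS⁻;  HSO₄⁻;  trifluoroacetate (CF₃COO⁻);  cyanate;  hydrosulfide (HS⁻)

HSO₄⁻ > trifluoroacetate (CF₃COO⁻) > cyanate > hydrosulfide (HS⁻) > RS⁻

Rank by basicity of the departing species: weakest base leaves most easily.
HSO₄⁻: pKₐ(H₂SO₄) ≈ -3 — conjugate base of a strong mineral acid
trifluoroacetate (CF₃COO⁻): pKₐ(CF₃COOH) ≈ 0.2
cyanate: pKₐ(HOCN) ≈ 3.5 — resonance between N and O
hydrosulfide (HS⁻): pKₐ(H₂S) ≈ 7 — larger and more polarisable than the oxygen analogue
RS⁻: pKₐ(RSH (a thiol)) ≈ 10.5 — moderately basic; rarely leaves without activation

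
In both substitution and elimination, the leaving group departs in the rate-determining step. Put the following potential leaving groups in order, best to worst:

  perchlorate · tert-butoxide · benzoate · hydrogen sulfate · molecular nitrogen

molecular nitrogen > perchlorate > hydrogen sulfate > benzoate > tert-butoxide

A good leaving group is a weak base: the lower the pKₐ of its conjugate acid, the more readily it departs.
molecular nitrogen: no meaningful conjugate acid; N₂ departs as an exceptionally stable neutral molecule
perchlorate: pKₐ(HClO₄) ≈ -10 — extremely weak base; rarely used for safety reasons
hydrogen sulfate: pKₐ(H₂SO₄) ≈ -3 — conjugate base of a strong mineral acid
benzoate: pKₐ(C₆H₅COOH) ≈ 4.2
tert-butoxide: pKₐ(t-BuOH) ≈ 18 — bulky, strongly basic alkoxide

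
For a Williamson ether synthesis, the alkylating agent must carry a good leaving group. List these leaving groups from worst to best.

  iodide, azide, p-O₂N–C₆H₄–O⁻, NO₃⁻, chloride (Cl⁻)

iodide: pKₐ(HI) ≈ -10 — large, highly polarisable; very weak base
chloride (Cl⁻): pKₐ(HCl) ≈ -7
NO₃⁻: pKₐ(HNO₃) ≈ -1.3 — resonance-delocalised over three oxygens
azide: pKₐ(HN₃) ≈ 4.7
p-O₂N–C₆H₄–O⁻: pKₐ(p-nitrophenol) ≈ 7.2
Listed from poorest to best leaving group as asked.

p-O₂N–C₆H₄–O⁻ < azide < NO₃⁻ < chloride (Cl⁻) < iodide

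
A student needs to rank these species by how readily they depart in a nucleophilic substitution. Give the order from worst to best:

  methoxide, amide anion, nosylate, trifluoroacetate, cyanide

amide anion < methoxide < cyanide < trifluoroacetate < nosylate

nosylate: pKₐ(p-O₂NC₆H₄SO₃H) ≈ -3.5
trifluoroacetate: pKₐ(CF₃COOH) ≈ 0.2
cyanide: pKₐ(HCN) ≈ 9.2
methoxide: pKₐ(CH₃OH) ≈ 15.5
amide anion: pKₐ(NH₃) ≈ 38
The question asks for worst first, so the sequence is read in increasing leaving-group ability.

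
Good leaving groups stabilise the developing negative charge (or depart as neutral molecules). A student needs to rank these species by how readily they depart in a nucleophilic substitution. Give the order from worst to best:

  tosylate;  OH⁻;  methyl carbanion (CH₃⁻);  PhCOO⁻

The more stable X⁻ (or X) is on its own — i.e. the weaker a base it is — the better a leaving group it makes.
tosylate: pKₐ(p-CH₃C₆H₄SO₃H (TsOH)) ≈ -2.8 — resonance-delocalised arenesulfonate
PhCOO⁻: pKₐ(C₆H₅COOH) ≈ 4.2
OH⁻: pKₐ(H₂O) ≈ 15.7 — strong base; essentially never leaves without prior activation
methyl carbanion (CH₃⁻): pKₐ(CH₄) ≈ 48 — unstabilised carbanion; the worst conceivable leaving group
Listed from poorest to best leaving group as asked.

methyl carbanion (CH₃⁻) < OH⁻ < PhCOO⁻ < tosylate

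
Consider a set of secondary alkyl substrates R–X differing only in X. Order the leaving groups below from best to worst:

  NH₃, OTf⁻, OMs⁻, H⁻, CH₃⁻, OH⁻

OTf⁻ > OMs⁻ > NH₃ > OH⁻ > H⁻ > CH₃⁻

Rank by basicity of the departing species: weakest base leaves most easily.
OTf⁻: pKₐ(CF₃SO₃H (triflic acid)) ≈ -14
OMs⁻: pKₐ(CH₃SO₃H (MsOH)) ≈ -1.9
NH₃: pKₐ(NH₄⁺) ≈ 9.2
OH⁻: pKₐ(H₂O) ≈ 15.7
H⁻: pKₐ(H₂) ≈ 36
CH₃⁻: pKₐ(CH₄) ≈ 48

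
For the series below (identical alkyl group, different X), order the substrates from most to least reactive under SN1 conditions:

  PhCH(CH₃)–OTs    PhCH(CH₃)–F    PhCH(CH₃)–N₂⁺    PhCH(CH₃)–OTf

Same R in every case — rank the leaving groups.
Rank by basicity of the departing species: weakest base leaves most easily.
PhCH(CH₃)–N₂⁺ loses N₂: no meaningful conjugate acid; N₂ departs as an exceptionally stable neutral molecule
PhCH(CH₃)–OTf loses OTf⁻: pKₐ(CF₃SO₃H (triflic acid)) ≈ -14
PhCH(CH₃)–OTs loses OTs⁻: pKₐ(p-CH₃C₆H₄SO₃H (TsOH)) ≈ -2.8
PhCH(CH₃)–F loses F⁻: pKₐ(HF) ≈ 3.2

PhCH(CH₃)–N₂⁺ > PhCH(CH₃)–OTf > PhCH(CH₃)–OTs > PhCH(CH₃)–F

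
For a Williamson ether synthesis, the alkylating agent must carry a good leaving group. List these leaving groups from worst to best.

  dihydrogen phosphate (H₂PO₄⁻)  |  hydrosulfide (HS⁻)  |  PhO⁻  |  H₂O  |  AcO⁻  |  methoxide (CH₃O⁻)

methoxide (CH₃O⁻) < PhO⁻ < hydrosulfide (HS⁻) < AcO⁻ < dihydrogen phosphate (H₂PO₄⁻) < H₂O

H₂O: pKₐ(H₃O⁺) ≈ -1.7 — neutral; leaves from a protonated alcohol (R–OH₂⁺)
dihydrogen phosphate (H₂PO₄⁻): pKₐ(H₃PO₄) ≈ 2.1 — moderate base; biological leaving group after further activation
AcO⁻: pKₐ(CH₃COOH) ≈ 4.8 — resonance-stabilised but still a weak base
hydrosulfide (HS⁻): pKₐ(H₂S) ≈ 7 — larger and more polarisable than the oxygen analogue
PhO⁻: pKₐ(C₆H₅OH (phenol)) ≈ 10 — resonance into the ring helps, but still a poor LG
methoxide (CH₃O⁻): pKₐ(CH₃OH) ≈ 15.5 — strong base; alkoxides do not leave unassisted
The question asks for worst first, so the sequence is read in increasing leaving-group ability.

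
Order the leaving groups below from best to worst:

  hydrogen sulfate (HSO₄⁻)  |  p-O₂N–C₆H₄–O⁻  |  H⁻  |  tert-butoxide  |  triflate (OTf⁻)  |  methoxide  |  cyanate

triflate (OTf⁻) > hydrogen sulfate (HSO₄⁻) > cyanate > p-O₂N–C₆H₄–O⁻ > methoxide > tert-butoxide > H⁻

triflate (OTf⁻): pKₐ(CF₃SO₃H (triflic acid)) ≈ -14
hydrogen sulfate (HSO₄⁻): pKₐ(H₂SO₄) ≈ -3
cyanate: pKₐ(HOCN) ≈ 3.5
p-O₂N–C₆H₄–O⁻: pKₐ(p-nitrophenol) ≈ 7.2
methoxide: pKₐ(CH₃OH) ≈ 15.5
tert-butoxide: pKₐ(t-BuOH) ≈ 18
H⁻: pKₐ(H₂) ≈ 36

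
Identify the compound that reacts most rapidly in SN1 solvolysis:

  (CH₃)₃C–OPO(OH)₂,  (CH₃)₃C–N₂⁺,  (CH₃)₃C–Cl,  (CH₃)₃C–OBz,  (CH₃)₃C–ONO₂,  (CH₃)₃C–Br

(CH₃)₃C–N₂⁺

The skeletons are identical, so relative rate is governed entirely by leaving-group ability.
A good leaving group is a weak base: the lower the pKₐ of its conjugate acid, the more readily it departs.
(CH₃)₃C–N₂⁺ loses N₂: no meaningful conjugate acid; N₂ departs as an exceptionally stable neutral molecule
(CH₃)₃C–Br loses Br⁻: pKₐ(HBr) ≈ -9
(CH₃)₃C–Cl loses Cl⁻: pKₐ(HCl) ≈ -7
(CH₃)₃C–ONO₂ loses NO₃⁻: pKₐ(HNO₃) ≈ -1.3
(CH₃)₃C–OPO(OH)₂ loses H₂PO₄⁻: pKₐ(H₃PO₄) ≈ 2.1
(CH₃)₃C–OBz loses PhCOO⁻: pKₐ(C₆H₅COOH) ≈ 4.2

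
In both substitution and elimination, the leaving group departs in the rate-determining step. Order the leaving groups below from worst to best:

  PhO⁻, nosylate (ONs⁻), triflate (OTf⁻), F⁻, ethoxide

ethoxide < PhO⁻ < F⁻ < nosylate (ONs⁻) < triflate (OTf⁻)

triflate (OTf⁻): pKₐ(CF₃SO₃H (triflic acid)) ≈ -14
nosylate (ONs⁻): pKₐ(p-O₂NC₆H₄SO₃H) ≈ -3.5
F⁻: pKₐ(HF) ≈ 3.2
PhO⁻: pKₐ(C₆H₅OH (phenol)) ≈ 10
ethoxide: pKₐ(CH₃CH₂OH) ≈ 16
The question asks for worst first, so the sequence is read in increasing leaving-group ability.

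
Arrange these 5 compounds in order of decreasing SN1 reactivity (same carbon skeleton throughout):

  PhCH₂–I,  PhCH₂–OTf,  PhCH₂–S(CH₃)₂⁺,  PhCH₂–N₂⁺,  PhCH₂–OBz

Same R in every case — rank the leaving groups.
A good leaving group is a weak base: the lower the pKₐ of its conjugate acid, the more readily it departs.
PhCH₂–N₂⁺ loses N₂: no meaningful conjugate acid; N₂ departs as an exceptionally stable neutral molecule
PhCH₂–OTf loses OTf⁻: pKₐ(CF₃SO₃H (triflic acid)) ≈ -14
PhCH₂–I loses I⁻: pKₐ(HI) ≈ -10
PhCH₂–S(CH₃)₂⁺ loses SR'₂: pKₐ(R'₂SH⁺) ≈ -7
PhCH₂–OBz loses PhCOO⁻: pKₐ(C₆H₅COOH) ≈ 4.2

PhCH₂–N₂⁺ > PhCH₂–OTf > PhCH₂–I > PhCH₂–S(CH₃)₂⁺ > PhCH₂–OBz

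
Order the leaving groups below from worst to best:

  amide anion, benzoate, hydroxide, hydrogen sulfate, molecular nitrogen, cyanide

amide anion < hydroxide < cyanide < benzoate < hydrogen sulfate < molecular nitrogen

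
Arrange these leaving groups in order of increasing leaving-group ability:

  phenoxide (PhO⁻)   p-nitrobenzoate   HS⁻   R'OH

phenoxide (PhO⁻) < HS⁻ < p-nitrobenzoate < R'OH

Rank by basicity of the departing species: weakest base leaves most easily.
R'OH: pKₐ(R'OH₂⁺) ≈ -2.4
p-nitrobenzoate: pKₐ(p-nitrobenzoic acid) ≈ 3.4
HS⁻: pKₐ(H₂S) ≈ 7
phenoxide (PhO⁻): pKₐ(C₆H₅OH (phenol)) ≈ 10
The question asks for worst first, so the sequence is read in increasing leaving-group ability.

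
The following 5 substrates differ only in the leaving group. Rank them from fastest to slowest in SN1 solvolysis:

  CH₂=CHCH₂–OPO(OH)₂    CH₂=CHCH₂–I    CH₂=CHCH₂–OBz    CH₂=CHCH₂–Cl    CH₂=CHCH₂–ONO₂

CH₂=CHCH₂–I > CH₂=CHCH₂–Cl > CH₂=CHCH₂–ONO₂ > CH₂=CHCH₂–OPO(OH)₂ > CH₂=CHCH₂–OBz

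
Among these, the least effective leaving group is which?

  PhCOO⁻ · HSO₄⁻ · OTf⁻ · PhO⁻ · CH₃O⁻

CH₃O⁻

OTf⁻: pKₐ(CF₃SO₃H (triflic acid)) ≈ -14
HSO₄⁻: pKₐ(H₂SO₄) ≈ -3
PhCOO⁻: pKₐ(C₆H₅COOH) ≈ 4.2
PhO⁻: pKₐ(C₆H₅OH (phenol)) ≈ 10
CH₃O⁻: pKₐ(CH₃OH) ≈ 15.5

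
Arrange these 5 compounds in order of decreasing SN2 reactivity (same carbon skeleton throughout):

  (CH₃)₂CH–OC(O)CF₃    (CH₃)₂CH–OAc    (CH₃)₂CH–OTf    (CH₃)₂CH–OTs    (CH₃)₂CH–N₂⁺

Same R in every case — rank the leaving groups.
Leaving-group ability tracks the stability of the departed species; conjugate-acid pKₐ is the usual yardstick (lower pKₐ → better LG).
(CH₃)₂CH–N₂⁺ loses N₂: no meaningful conjugate acid; N₂ departs as an exceptionally stable neutral molecule
(CH₃)₂CH–OTf loses OTf⁻: pKₐ(CF₃SO₃H (triflic acid)) ≈ -14
(CH₃)₂CH–OTs loses OTs⁻: pKₐ(p-CH₃C₆H₄SO₃H (TsOH)) ≈ -2.8
(CH₃)₂CH–OC(O)CF₃ loses CF₃COO⁻: pKₐ(CF₃COOH) ≈ 0.2
(CH₃)₂CH–OAc loses AcO⁻: pKₐ(CH₃COOH) ≈ 4.8

(CH₃)₂CH–N₂⁺ > (CH₃)₂CH–OTf > (CH₃)₂CH–OTs > (CH₃)₂CH–OC(O)CF₃ > (CH₃)₂CH–OAc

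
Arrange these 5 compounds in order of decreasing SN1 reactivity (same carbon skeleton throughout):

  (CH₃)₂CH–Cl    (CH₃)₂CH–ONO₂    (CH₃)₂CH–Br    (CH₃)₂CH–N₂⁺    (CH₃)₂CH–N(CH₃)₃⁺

The skeletons are identical, so relative rate is governed entirely by leaving-group ability.
Rank by basicity of the departing species: weakest base leaves most easily.
(CH₃)₂CH–N₂⁺ loses N₂: no meaningful conjugate acid; N₂ departs as an exceptionally stable neutral molecule
(CH₃)₂CH–Br loses Br⁻: pKₐ(HBr) ≈ -9
(CH₃)₂CH–Cl loses Cl⁻: pKₐ(HCl) ≈ -7
(CH₃)₂CH–ONO₂ loses NO₃⁻: pKₐ(HNO₃) ≈ -1.3
(CH₃)₂CH–N(CH₃)₃⁺ loses NR'₃: pKₐ(R'₃NH⁺) ≈ 10.7

(CH₃)₂CH–N₂⁺ > (CH₃)₂CH–Br > (CH₃)₂CH–Cl > (CH₃)₂CH–ONO₂ > (CH₃)₂CH–N(CH₃)₃⁺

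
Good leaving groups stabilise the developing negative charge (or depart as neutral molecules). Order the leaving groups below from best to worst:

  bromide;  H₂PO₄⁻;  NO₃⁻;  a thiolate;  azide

bromide: pKₐ(HBr) ≈ -9
NO₃⁻: pKₐ(HNO₃) ≈ -1.3
H₂PO₄⁻: pKₐ(H₃PO₄) ≈ 2.1
azide: pKₐ(HN₃) ≈ 4.7
a thiolate: pKₐ(RSH (a thiol)) ≈ 10.5

bromide > NO₃⁻ > H₂PO₄⁻ > azide > a thiolate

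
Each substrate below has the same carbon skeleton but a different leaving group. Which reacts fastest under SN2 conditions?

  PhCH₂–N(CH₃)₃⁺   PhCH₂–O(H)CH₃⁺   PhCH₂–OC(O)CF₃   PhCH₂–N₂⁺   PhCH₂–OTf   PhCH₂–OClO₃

Identical carbon frameworks mean the comparison reduces to leaving-group quality.
Leaving-group ability tracks the stability of the departed species; conjugate-acid pKₐ is the usual yardstick (lower pKₐ → better LG).
PhCH₂–N₂⁺ loses N₂: no meaningful conjugate acid; N₂ departs as an exceptionally stable neutral molecule
PhCH₂–OTf loses OTf⁻: pKₐ(CF₃SO₃H (triflic acid)) ≈ -14
PhCH₂–OClO₃ loses ClO₄⁻: pKₐ(HClO₄) ≈ -10
PhCH₂–O(H)CH₃⁺ loses R'OH: pKₐ(R'OH₂⁺) ≈ -2.4
PhCH₂–OC(O)CF₃ loses CF₃COO⁻: pKₐ(CF₃COOH) ≈ 0.2
PhCH₂–N(CH₃)₃⁺ loses NR'₃: pKₐ(R'₃NH⁺) ≈ 10.7

PhCH₂–N₂⁺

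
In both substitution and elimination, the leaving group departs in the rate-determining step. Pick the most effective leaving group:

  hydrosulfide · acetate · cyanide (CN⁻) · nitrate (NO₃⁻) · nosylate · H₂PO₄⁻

nosylate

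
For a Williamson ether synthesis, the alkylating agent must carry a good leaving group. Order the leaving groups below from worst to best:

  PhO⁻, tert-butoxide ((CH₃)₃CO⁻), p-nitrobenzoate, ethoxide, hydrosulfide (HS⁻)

tert-butoxide ((CH₃)₃CO⁻) < ethoxide < PhO⁻ < hydrosulfide (HS⁻) < p-nitrobenzoate

p-nitrobenzoate: pKₐ(p-nitrobenzoic acid) ≈ 3.4 — electron-withdrawing nitro group stabilises the carboxylate
hydrosulfide (HS⁻): pKₐ(H₂S) ≈ 7 — larger and more polarisable than the oxygen analogue
PhO⁻: pKₐ(C₆H₅OH (phenol)) ≈ 10
ethoxide: pKₐ(CH₃CH₂OH) ≈ 16 — strong base; alkoxides do not leave unassisted
tert-butoxide ((CH₃)₃CO⁻): pKₐ(t-BuOH) ≈ 18
Reversing gives the worst-to-best order requested.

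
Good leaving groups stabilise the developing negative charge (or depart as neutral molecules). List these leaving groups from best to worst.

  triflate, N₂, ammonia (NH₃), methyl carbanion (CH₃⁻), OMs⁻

The more stable X⁻ (or X) is on its own — i.e. the weaker a base it is — the better a leaving group it makes.
N₂: no meaningful conjugate acid; N₂ departs as an exceptionally stable neutral molecule
triflate: pKₐ(CF₃SO₃H (triflic acid)) ≈ -14
OMs⁻: pKₐ(CH₃SO₃H (MsOH)) ≈ -1.9
ammonia (NH₃): pKₐ(NH₄⁺) ≈ 9.2
methyl carbanion (CH₃⁻): pKₐ(CH₄) ≈ 48

N₂ > triflate > OMs⁻ > ammonia (NH₃) > methyl carbanion (CH₃⁻)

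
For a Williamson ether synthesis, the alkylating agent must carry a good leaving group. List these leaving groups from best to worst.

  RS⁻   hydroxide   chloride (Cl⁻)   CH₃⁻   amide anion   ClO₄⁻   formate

ClO₄⁻ > chloride (Cl⁻) > formate > RS⁻ > hydroxide > amide anion > CH₃⁻

Leaving-group ability tracks the stability of the departed species; conjugate-acid pKₐ is the usual yardstick (lower pKₐ → better LG).
ClO₄⁻: pKₐ(HClO₄) ≈ -10
chloride (Cl⁻): pKₐ(HCl) ≈ -7 — moderately weak base
formate: pKₐ(HCOOH) ≈ 3.8 — resonance-stabilised carboxylate
RS⁻: pKₐ(RSH (a thiol)) ≈ 10.5 — moderately basic; rarely leaves without activation
hydroxide: pKₐ(H₂O) ≈ 15.7 — strong base; essentially never leaves without prior activation
amide anion: pKₐ(NH₃) ≈ 38
CH₃⁻: pKₐ(CH₄) ≈ 48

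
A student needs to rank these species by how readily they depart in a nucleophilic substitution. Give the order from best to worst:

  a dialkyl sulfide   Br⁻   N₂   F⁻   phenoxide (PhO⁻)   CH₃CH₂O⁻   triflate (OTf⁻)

A good leaving group is a weak base: the lower the pKₐ of its conjugate acid, the more readily it departs.
N₂: no meaningful conjugate acid; N₂ departs as an exceptionally stable neutral molecule
triflate (OTf⁻): pKₐ(CF₃SO₃H (triflic acid)) ≈ -14
Br⁻: pKₐ(HBr) ≈ -9
a dialkyl sulfide: pKₐ(R'₂SH⁺) ≈ -7
F⁻: pKₐ(HF) ≈ 3.2
phenoxide (PhO⁻): pKₐ(C₆H₅OH (phenol)) ≈ 10
CH₃CH₂O⁻: pKₐ(CH₃CH₂OH) ≈ 16

N₂ > triflate (OTf⁻) > Br⁻ > a dialkyl sulfide > F⁻ > phenoxide (PhO⁻) > CH₃CH₂O⁻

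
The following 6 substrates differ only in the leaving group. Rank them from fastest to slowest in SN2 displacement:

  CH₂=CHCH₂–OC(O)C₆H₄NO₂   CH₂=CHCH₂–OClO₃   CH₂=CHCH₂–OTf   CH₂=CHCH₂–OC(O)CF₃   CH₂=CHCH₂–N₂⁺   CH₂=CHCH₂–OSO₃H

The skeletons are identical, so relative rate is governed entirely by leaving-group ability.
A good leaving group is a weak base: the lower the pKₐ of its conjugate acid, the more readily it departs.
CH₂=CHCH₂–N₂⁺ loses N₂: no meaningful conjugate acid; N₂ departs as an exceptionally stable neutral molecule
CH₂=CHCH₂–OTf loses OTf⁻: pKₐ(CF₃SO₃H (triflic acid)) ≈ -14
CH₂=CHCH₂–OClO₃ loses ClO₄⁻: pKₐ(HClO₄) ≈ -10
CH₂=CHCH₂–OSO₃H loses HSO₄⁻: pKₐ(H₂SO₄) ≈ -3
CH₂=CHCH₂–OC(O)CF₃ loses CF₃COO⁻: pKₐ(CF₃COOH) ≈ 0.2
CH₂=CHCH₂–OC(O)C₆H₄NO₂ loses p-O₂N–C₆H₄–COO⁻: pKₐ(p-nitrobenzoic acid) ≈ 3.4

CH₂=CHCH₂–N₂⁺ > CH₂=CHCH₂–OTf > CH₂=CHCH₂–OClO₃ > CH₂=CHCH₂–OSO₃H > CH₂=CHCH₂–OC(O)CF₃ > CH₂=CHCH₂–OC(O)C₆H₄NO₂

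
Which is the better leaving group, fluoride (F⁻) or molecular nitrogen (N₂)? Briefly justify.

molecular nitrogen (N₂) is the better leaving group.
N₂ is the ultimate leaving group — it departs as an exceptionally stable neutral molecule, whereas fluoride (F⁻) (pKₐ(HF) ≈ 3.2) is far more basic.

molecular nitrogen (N₂)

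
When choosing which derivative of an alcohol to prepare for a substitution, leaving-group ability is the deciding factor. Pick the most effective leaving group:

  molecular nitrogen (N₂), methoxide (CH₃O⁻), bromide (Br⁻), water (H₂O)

Leaving-group ability tracks the stability of the departed species; conjugate-acid pKₐ is the usual yardstick (lower pKₐ → better LG).
molecular nitrogen (N₂): no meaningful conjugate acid; N₂ departs as an exceptionally stable neutral molecule
bromide (Br⁻): pKₐ(HBr) ≈ -9
water (H₂O): pKₐ(H₃O⁺) ≈ -1.7
methoxide (CH₃O⁻): pKₐ(CH₃OH) ≈ 15.5

molecular nitrogen (N₂)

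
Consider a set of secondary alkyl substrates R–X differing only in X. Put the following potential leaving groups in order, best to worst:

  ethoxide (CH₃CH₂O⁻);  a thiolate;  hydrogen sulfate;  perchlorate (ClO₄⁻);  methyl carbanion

perchlorate (ClO₄⁻) > hydrogen sulfate > a thiolate > ethoxide (CH₃CH₂O⁻) > methyl carbanion

perchlorate (ClO₄⁻): pKₐ(HClO₄) ≈ -10 — extremely weak base; rarely used for safety reasons
hydrogen sulfate: pKₐ(H₂SO₄) ≈ -3
a thiolate: pKₐ(RSH (a thiol)) ≈ 10.5 — moderately basic; rarely leaves without activation
ethoxide (CH₃CH₂O⁻): pKₐ(CH₃CH₂OH) ≈ 16
methyl carbanion: pKₐ(CH₄) ≈ 48 — unstabilised carbanion; the worst conceivable leaving group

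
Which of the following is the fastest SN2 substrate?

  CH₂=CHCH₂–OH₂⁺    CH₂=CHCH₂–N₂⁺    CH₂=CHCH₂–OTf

Identical carbon frameworks mean the comparison reduces to leaving-group quality.
The more stable X⁻ (or X) is on its own — i.e. the weaker a base it is — the better a leaving group it makes.
CH₂=CHCH₂–N₂⁺ loses N₂: no meaningful conjugate acid; N₂ departs as an exceptionally stable neutral molecule
CH₂=CHCH₂–OTf loses OTf⁻: pKₐ(CF₃SO₃H (triflic acid)) ≈ -14
CH₂=CHCH₂–OH₂⁺ loses H₂O: pKₐ(H₃O⁺) ≈ -1.7

CH₂=CHCH₂–N₂⁺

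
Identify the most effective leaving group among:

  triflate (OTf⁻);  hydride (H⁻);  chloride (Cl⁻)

Rank by basicity of the departing species: weakest base leaves most easily.
triflate (OTf⁻): pKₐ(CF₃SO₃H (triflic acid)) ≈ -14
chloride (Cl⁻): pKₐ(HCl) ≈ -7
hydride (H⁻): pKₐ(H₂) ≈ 36

triflate (OTf⁻)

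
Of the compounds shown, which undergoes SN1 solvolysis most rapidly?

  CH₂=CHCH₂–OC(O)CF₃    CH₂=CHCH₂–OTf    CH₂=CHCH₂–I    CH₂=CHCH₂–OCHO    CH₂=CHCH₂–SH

CH₂=CHCH₂–OTf

With the same alkyl group throughout, only the leaving group differentiates the rates.
Rank by basicity of the departing species: weakest base leaves most easily.
CH₂=CHCH₂–OTf loses OTf⁻: pKₐ(CF₃SO₃H (triflic acid)) ≈ -14
CH₂=CHCH₂–I loses I⁻: pKₐ(HI) ≈ -10
CH₂=CHCH₂–OC(O)CF₃ loses CF₃COO⁻: pKₐ(CF₃COOH) ≈ 0.2
CH₂=CHCH₂–OCHO loses HCOO⁻: pKₐ(HCOOH) ≈ 3.8
CH₂=CHCH₂–SH loses HS⁻: pKₐ(H₂S) ≈ 7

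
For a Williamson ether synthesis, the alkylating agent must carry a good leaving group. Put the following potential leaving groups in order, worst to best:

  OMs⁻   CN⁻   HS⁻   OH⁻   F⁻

OH⁻ < CN⁻ < HS⁻ < F⁻ < OMs⁻

Leaving-group ability tracks the stability of the departed species; conjugate-acid pKₐ is the usual yardstick (lower pKₐ → better LG).
OMs⁻: pKₐ(CH₃SO₃H (MsOH)) ≈ -1.9
F⁻: pKₐ(HF) ≈ 3.2
HS⁻: pKₐ(H₂S) ≈ 7 — larger and more polarisable than the oxygen analogue
CN⁻: pKₐ(HCN) ≈ 9.2 — sp carbon stabilises the charge somewhat, but still a poor LG
OH⁻: pKₐ(H₂O) ≈ 15.7 — strong base; essentially never leaves without prior activation
Listed from poorest to best leaving group as asked.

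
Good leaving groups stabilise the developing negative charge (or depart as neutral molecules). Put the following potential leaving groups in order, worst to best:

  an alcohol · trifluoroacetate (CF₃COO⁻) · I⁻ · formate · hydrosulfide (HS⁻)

hydrosulfide (HS⁻) < formate < trifluoroacetate (CF₃COO⁻) < an alcohol < I⁻

I⁻: pKₐ(HI) ≈ -10
an alcohol: pKₐ(R'OH₂⁺) ≈ -2.4
trifluoroacetate (CF₃COO⁻): pKₐ(CF₃COOH) ≈ 0.2
formate: pKₐ(HCOOH) ≈ 3.8
hydrosulfide (HS⁻): pKₐ(H₂S) ≈ 7
The question asks for worst first, so the sequence is read in increasing leaving-group ability.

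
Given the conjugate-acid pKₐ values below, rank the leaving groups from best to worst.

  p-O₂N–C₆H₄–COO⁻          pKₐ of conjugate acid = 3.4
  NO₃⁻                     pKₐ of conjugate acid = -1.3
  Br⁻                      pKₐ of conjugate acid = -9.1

Br⁻ > NO₃⁻ > p-O₂N–C₆H₄–COO⁻

Lower conjugate-acid pKₐ ⇒ weaker base ⇒ better leaving group.
Sorting by the given values: Br⁻ (-9.1), NO₃⁻ (-1.3), p-O₂N–C₆H₄–COO⁻ (3.4).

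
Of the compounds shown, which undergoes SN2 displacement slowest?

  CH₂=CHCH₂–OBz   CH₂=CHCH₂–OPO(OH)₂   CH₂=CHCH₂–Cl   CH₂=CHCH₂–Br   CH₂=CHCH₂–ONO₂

CH₂=CHCH₂–OBz

Same R in every case — rank the leaving groups.
A good leaving group is a weak base: the lower the pKₐ of its conjugate acid, the more readily it departs.
CH₂=CHCH₂–Br loses Br⁻: pKₐ(HBr) ≈ -9
CH₂=CHCH₂–Cl loses Cl⁻: pKₐ(HCl) ≈ -7
CH₂=CHCH₂–ONO₂ loses NO₃⁻: pKₐ(HNO₃) ≈ -1.3
CH₂=CHCH₂–OPO(OH)₂ loses H₂PO₄⁻: pKₐ(H₃PO₄) ≈ 2.1
CH₂=CHCH₂–OBz loses PhCOO⁻: pKₐ(C₆H₅COOH) ≈ 4.2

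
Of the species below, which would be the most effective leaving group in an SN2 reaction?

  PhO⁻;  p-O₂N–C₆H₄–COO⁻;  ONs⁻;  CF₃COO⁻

ONs⁻

ONs⁻: pKₐ(p-O₂NC₆H₄SO₃H) ≈ -3.5
CF₃COO⁻: pKₐ(CF₃COOH) ≈ 0.2
p-O₂N–C₆H₄–COO⁻: pKₐ(p-nitrobenzoic acid) ≈ 3.4
PhO⁻: pKₐ(C₆H₅OH (phenol)) ≈ 10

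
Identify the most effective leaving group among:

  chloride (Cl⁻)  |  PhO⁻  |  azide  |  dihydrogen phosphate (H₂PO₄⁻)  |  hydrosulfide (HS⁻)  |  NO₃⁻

chloride (Cl⁻)

A good leaving group is a weak base: the lower the pKₐ of its conjugate acid, the more readily it departs.
chloride (Cl⁻): pKₐ(HCl) ≈ -7
NO₃⁻: pKₐ(HNO₃) ≈ -1.3
dihydrogen phosphate (H₂PO₄⁻): pKₐ(H₃PO₄) ≈ 2.1
azide: pKₐ(HN₃) ≈ 4.7
hydrosulfide (HS⁻): pKₐ(H₂S) ≈ 7
PhO⁻: pKₐ(C₆H₅OH (phenol)) ≈ 10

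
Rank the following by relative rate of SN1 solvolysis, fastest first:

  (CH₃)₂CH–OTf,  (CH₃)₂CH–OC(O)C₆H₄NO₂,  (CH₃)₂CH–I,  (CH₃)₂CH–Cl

(CH₃)₂CH–OTf > (CH₃)₂CH–I > (CH₃)₂CH–Cl > (CH₃)₂CH–OC(O)C₆H₄NO₂

Identical carbon frameworks mean the comparison reduces to leaving-group quality.
The more stable X⁻ (or X) is on its own — i.e. the weaker a base it is — the better a leaving group it makes.
(CH₃)₂CH–OTf loses OTf⁻: pKₐ(CF₃SO₃H (triflic acid)) ≈ -14
(CH₃)₂CH–I loses I⁻: pKₐ(HI) ≈ -10
(CH₃)₂CH–Cl loses Cl⁻: pKₐ(HCl) ≈ -7
(CH₃)₂CH–OC(O)C₆H₄NO₂ loses p-O₂N–C₆H₄–COO⁻: pKₐ(p-nitrobenzoic acid) ≈ 3.4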